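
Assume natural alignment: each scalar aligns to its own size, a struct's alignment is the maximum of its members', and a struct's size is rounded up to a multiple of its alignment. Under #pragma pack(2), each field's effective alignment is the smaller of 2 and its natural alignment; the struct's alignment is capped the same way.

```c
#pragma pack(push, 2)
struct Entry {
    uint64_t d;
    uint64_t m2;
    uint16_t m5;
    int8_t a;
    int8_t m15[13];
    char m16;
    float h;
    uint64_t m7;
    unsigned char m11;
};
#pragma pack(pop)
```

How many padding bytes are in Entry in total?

2

0..8  d  (8B, 2-aligned)
8..16  m2  (8B, 2-aligned)
16..18  m5  (2B, 2-aligned)
18..19  a  (1B, 1-aligned)
19..32  m15  (13B, 1-aligned)
32..33  m16  (1B, 1-aligned)
33..34  -- padding (1B)
34..38  h  (4B, 2-aligned)
38..46  m7  (8B, 2-aligned)
46..47  m11  (1B, 1-aligned)
47..48  -- tail padding (1B)
sizeof = 48, alignof = 2
data bytes 46, size 48 → padding 2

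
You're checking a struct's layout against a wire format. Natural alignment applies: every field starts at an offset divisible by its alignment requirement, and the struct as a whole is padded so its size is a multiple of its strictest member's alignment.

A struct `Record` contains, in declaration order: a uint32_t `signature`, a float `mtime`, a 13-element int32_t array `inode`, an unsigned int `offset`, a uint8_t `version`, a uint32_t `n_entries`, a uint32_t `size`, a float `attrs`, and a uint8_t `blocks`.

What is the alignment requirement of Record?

member alignments: signature=4, mtime=4, inode=4, offset=4, version=1, n_entries=4, size=4, attrs=4, blocks=1
max = 4

4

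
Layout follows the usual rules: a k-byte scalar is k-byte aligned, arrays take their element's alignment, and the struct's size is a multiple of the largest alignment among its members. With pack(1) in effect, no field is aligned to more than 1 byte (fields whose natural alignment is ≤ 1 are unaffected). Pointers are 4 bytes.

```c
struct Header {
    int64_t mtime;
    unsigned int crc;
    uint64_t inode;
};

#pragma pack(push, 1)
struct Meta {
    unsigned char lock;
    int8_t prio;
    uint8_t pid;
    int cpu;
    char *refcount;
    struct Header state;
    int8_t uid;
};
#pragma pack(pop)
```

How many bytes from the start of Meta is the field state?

Header: mtime at 0 (size 8, align 8) → ends 8; crc at 8 (size 4, align 4) → ends 12; pad 4 to align 8 for inode; inode at 16 (size 8, align 8) → ends 24; total 24 bytes, alignment 8
lock at 0 (size 1, align 1) → ends 1
prio at 1 (size 1, align 1) → ends 2
pid at 2 (size 1, align 1) → ends 3
cpu at 3 (size 4, align 1) → ends 7
refcount at 7 (size 4, align 1) → ends 11
state at 11 (size 24, align 1) → ends 35

11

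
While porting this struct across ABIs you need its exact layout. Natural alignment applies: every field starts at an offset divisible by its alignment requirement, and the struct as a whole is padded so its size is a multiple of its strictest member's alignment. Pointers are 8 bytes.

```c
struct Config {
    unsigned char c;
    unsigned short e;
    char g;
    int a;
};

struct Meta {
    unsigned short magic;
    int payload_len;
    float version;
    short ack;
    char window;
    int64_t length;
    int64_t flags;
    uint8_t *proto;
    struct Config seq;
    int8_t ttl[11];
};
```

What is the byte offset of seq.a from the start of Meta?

48

Config: @0: c [1B, align 1] → 1; +1 pad (align 2); @2: e [2B, align 2] → 4; @4: g [1B, align 1] → 5; +3 pad (align 4); @8: a [4B, align 4] → 12; size 12, align 4
@0: magic [2B, align 2] → 2
+2 pad (align 4)
@4: payload_len [4B, align 4] → 8
@8: version [4B, align 4] → 12
@12: ack [2B, align 2] → 14
@14: window [1B, align 1] → 15
+1 pad (align 8)
@16: length [8B, align 8] → 24
@24: flags [8B, align 8] → 32
@32: proto [8B, align 8] → 40
@40: seq [12B, align 4] → 52
within Config: a at 8
40 + 8 = 48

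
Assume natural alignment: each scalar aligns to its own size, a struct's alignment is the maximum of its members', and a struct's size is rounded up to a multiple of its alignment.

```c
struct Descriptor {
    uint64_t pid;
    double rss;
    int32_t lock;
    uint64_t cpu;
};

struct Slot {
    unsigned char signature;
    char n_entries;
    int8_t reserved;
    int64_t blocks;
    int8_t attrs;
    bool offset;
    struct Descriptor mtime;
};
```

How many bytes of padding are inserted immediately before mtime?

6

Descriptor: pid at 0 (size 8, align 8) → ends 8; rss at 8 (size 8, align 8) → ends 16; lock at 16 (size 4, align 4) → ends 20; pad 4 to align 8 for cpu; cpu at 24 (size 8, align 8) → ends 32; total 32 bytes, alignment 8
signature at 0 (size 1, align 1) → ends 1
n_entries at 1 (size 1, align 1) → ends 2
reserved at 2 (size 1, align 1) → ends 3
pad 5 to align 8 for blocks
blocks at 8 (size 8, align 8) → ends 16
attrs at 16 (size 1, align 1) → ends 17
offset at 17 (size 1, align 1) → ends 18
pad 6 to align 8 for mtime
mtime at 24 (size 32, align 8) → ends 56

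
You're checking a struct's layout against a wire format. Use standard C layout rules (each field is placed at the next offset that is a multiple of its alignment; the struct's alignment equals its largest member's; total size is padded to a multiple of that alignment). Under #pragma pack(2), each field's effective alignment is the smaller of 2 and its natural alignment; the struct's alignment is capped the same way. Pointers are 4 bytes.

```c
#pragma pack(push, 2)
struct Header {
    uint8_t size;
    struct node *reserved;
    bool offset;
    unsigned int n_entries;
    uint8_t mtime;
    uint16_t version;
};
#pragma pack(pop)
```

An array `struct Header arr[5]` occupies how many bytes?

@0: size [1B, align 1] → 1
+1 pad (align 2)
@2: reserved [4B, align 2] → 6
@6: offset [1B, align 1] → 7
+1 pad (align 2)
@8: n_entries [4B, align 2] → 12
@12: mtime [1B, align 1] → 13
+1 pad (align 2)
@14: version [2B, align 2] → 16
size 16, align 2
array of 5: 5 × 16 = 80

80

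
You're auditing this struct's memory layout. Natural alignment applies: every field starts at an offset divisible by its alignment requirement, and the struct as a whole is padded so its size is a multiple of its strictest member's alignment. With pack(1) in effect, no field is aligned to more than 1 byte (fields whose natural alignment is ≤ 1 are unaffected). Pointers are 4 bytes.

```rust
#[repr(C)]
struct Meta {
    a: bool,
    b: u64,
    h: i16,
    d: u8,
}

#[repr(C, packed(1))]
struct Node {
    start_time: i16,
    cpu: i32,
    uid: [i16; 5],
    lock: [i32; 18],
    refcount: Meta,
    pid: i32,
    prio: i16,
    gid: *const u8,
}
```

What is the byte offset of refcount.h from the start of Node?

Meta: a at 0 (size 1, align 1) → ends 1; pad 7 to align 8 for b; b at 8 (size 8, align 8) → ends 16; h at 16 (size 2, align 2) → ends 18; d at 18 (size 1, align 1) → ends 19; tail pad 5 to reach multiple of 8; total 24 bytes, alignment 8
start_time at 0 (size 2, align 1) → ends 2
cpu at 2 (size 4, align 1) → ends 6
uid at 6 (size 10, align 1) → ends 16
lock at 16 (size 72, align 1) → ends 88
refcount at 88 (size 24, align 1) → ends 112
within Meta: h at 16
88 + 16 = 104

104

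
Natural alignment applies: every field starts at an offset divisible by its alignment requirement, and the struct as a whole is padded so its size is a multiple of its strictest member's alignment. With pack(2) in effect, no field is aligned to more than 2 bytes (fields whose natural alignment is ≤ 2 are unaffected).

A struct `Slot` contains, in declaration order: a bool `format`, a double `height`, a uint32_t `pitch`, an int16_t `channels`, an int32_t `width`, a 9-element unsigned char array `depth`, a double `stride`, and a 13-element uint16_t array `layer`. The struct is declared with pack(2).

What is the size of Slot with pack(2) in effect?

64

@0: format [1B, align 1] → 1
+1 pad (align 2)
@2: height [8B, align 2] → 10
@10: pitch [4B, align 2] → 14
@14: channels [2B, align 2] → 16
@16: width [4B, align 2] → 20
@20: depth [9B, align 1] → 29
+1 pad (align 2)
@30: stride [8B, align 2] → 38
@38: layer [26B, align 2] → 64
size 64, align 2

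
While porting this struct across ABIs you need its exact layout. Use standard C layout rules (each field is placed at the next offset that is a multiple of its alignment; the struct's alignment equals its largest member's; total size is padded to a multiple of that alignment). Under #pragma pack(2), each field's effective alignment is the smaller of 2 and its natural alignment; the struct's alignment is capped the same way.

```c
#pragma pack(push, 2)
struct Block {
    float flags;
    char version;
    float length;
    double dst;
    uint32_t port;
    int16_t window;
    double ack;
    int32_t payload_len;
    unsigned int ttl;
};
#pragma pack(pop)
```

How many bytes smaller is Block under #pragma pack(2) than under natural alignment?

natural layout:
  @0: flags [4B, align 4] → 4
  @4: version [1B, align 1] → 5
  +3 pad (align 4)
  @8: length [4B, align 4] → 12
  +4 pad (align 8)
  @16: dst [8B, align 8] → 24
  @24: port [4B, align 4] → 28
  @28: window [2B, align 2] → 30
  +2 pad (align 8)
  @32: ack [8B, align 8] → 40
  @40: payload_len [4B, align 4] → 44
  @44: ttl [4B, align 4] → 48
  size 48, align 8
packed(2) layout:
  @0: flags [4B, align 2] → 4
  @4: version [1B, align 1] → 5
  +1 pad (align 2)
  @6: length [4B, align 2] → 10
  @10: dst [8B, align 2] → 18
  @18: port [4B, align 2] → 22
  @22: window [2B, align 2] → 24
  @24: ack [8B, align 2] → 32
  @32: payload_len [4B, align 2] → 36
  @36: ttl [4B, align 2] → 40
  size 40, align 2
48 − 40 = 8

8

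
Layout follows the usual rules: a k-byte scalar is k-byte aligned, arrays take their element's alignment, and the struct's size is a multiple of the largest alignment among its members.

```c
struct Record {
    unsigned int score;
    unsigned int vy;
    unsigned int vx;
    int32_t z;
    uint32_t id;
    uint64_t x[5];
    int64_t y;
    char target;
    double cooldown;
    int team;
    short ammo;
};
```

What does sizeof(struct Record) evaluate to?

96 bytes

@0: score [4B, align 4] → 4
@4: vy [4B, align 4] → 8
@8: vx [4B, align 4] → 12
@12: z [4B, align 4] → 16
@16: id [4B, align 4] → 20
+4 pad (align 8)
@24: x [40B, align 8] → 64
@64: y [8B, align 8] → 72
@72: target [1B, align 1] → 73
+7 pad (align 8)
@80: cooldown [8B, align 8] → 88
@88: team [4B, align 4] → 92
@92: ammo [2B, align 2] → 94
+2 tail pad (align 8)
size 96, align 8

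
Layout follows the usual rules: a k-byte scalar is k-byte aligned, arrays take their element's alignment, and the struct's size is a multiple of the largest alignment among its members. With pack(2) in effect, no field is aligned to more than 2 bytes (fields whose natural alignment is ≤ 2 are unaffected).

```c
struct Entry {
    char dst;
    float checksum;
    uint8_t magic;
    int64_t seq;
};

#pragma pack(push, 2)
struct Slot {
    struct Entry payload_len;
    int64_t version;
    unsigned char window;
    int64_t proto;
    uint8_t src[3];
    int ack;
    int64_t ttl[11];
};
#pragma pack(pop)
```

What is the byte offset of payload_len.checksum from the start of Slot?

4

Entry: dst at 0 (size 1, align 1) → ends 1; pad 3 to align 4 for checksum; checksum at 4 (size 4, align 4) → ends 8; magic at 8 (size 1, align 1) → ends 9; pad 7 to align 8 for seq; seq at 16 (size 8, align 8) → ends 24; total 24 bytes, alignment 8
payload_len at 0 (size 24, align 2) → ends 24
within Entry: checksum at 4
0 + 4 = 4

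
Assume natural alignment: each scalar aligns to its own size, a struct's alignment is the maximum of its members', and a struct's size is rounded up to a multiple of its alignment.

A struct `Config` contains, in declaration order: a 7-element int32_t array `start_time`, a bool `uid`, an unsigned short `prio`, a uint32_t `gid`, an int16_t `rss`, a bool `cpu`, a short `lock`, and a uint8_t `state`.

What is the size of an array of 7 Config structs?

308

start_time at 0 (size 28, align 4) → ends 28
uid at 28 (size 1, align 1) → ends 29
pad 1 to align 2 for prio
prio at 30 (size 2, align 2) → ends 32
gid at 32 (size 4, align 4) → ends 36
rss at 36 (size 2, align 2) → ends 38
cpu at 38 (size 1, align 1) → ends 39
pad 1 to align 2 for lock
lock at 40 (size 2, align 2) → ends 42
state at 42 (size 1, align 1) → ends 43
tail pad 1 to reach multiple of 4
total 44 bytes, alignment 4
array of 7: 7 × 44 = 308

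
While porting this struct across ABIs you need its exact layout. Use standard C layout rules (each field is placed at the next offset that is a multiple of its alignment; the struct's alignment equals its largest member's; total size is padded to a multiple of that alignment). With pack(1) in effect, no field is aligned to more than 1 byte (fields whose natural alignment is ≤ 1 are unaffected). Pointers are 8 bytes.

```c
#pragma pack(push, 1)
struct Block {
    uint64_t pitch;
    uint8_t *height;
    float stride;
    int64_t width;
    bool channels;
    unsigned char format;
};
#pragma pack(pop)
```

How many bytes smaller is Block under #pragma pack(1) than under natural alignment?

10

natural layout:
  @0: pitch [8B, align 8] → 8
  @8: height [8B, align 8] → 16
  @16: stride [4B, align 4] → 20
  +4 pad (align 8)
  @24: width [8B, align 8] → 32
  @32: channels [1B, align 1] → 33
  @33: format [1B, align 1] → 34
  +6 tail pad (align 8)
  size 40, align 8
packed(1) layout:
  @0: pitch [8B, align 1] → 8
  @8: height [8B, align 1] → 16
  @16: stride [4B, align 1] → 20
  @20: width [8B, align 1] → 28
  @28: channels [1B, align 1] → 29
  @29: format [1B, align 1] → 30
  size 30, align 1
40 − 30 = 10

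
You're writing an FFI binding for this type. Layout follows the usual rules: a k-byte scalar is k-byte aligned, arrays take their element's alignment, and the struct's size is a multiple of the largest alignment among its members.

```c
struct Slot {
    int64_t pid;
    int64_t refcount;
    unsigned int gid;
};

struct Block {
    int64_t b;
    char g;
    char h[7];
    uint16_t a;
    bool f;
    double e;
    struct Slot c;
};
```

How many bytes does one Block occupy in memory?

Slot: pid at 0 (size 8, align 8) → ends 8; refcount at 8 (size 8, align 8) → ends 16; gid at 16 (size 4, align 4) → ends 20; tail pad 4 to reach multiple of 8; total 24 bytes, alignment 8
b at 0 (size 8, align 8) → ends 8
g at 8 (size 1, align 1) → ends 9
h at 9 (size 7, align 1) → ends 16
a at 16 (size 2, align 2) → ends 18
f at 18 (size 1, align 1) → ends 19
pad 5 to align 8 for e
e at 24 (size 8, align 8) → ends 32
c at 32 (size 24, align 8) → ends 56
total 56 bytes, alignment 8

56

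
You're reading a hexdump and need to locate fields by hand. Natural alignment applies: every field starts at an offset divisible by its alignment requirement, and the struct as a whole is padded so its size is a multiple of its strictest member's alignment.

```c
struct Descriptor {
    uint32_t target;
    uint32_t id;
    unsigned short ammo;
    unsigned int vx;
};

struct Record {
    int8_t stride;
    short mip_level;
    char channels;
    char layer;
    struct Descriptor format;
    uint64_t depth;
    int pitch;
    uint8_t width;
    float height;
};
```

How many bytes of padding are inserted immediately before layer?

Descriptor: 0..4  target  (4B, 4-aligned); 4..8  id  (4B, 4-aligned); 8..10  ammo  (2B, 2-aligned); 10..12  -- padding (2B); 12..16  vx  (4B, 4-aligned); sizeof = 16, alignof = 4
0..1  stride  (1B, 1-aligned)
1..2  -- padding (1B)
2..4  mip_level  (2B, 2-aligned)
4..5  channels  (1B, 1-aligned)
5..6  layer  (1B, 1-aligned)

0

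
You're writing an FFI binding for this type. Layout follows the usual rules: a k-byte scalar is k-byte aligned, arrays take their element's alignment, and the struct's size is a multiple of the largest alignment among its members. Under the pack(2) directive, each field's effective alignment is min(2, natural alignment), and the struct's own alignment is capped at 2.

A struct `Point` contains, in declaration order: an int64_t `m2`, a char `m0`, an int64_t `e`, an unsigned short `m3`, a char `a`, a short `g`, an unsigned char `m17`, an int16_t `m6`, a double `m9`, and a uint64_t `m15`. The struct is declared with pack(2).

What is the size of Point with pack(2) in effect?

44

m2 at 0 (size 8, align 2) → ends 8
m0 at 8 (size 1, align 1) → ends 9
pad 1 to align 2 for e
e at 10 (size 8, align 2) → ends 18
m3 at 18 (size 2, align 2) → ends 20
a at 20 (size 1, align 1) → ends 21
pad 1 to align 2 for g
g at 22 (size 2, align 2) → ends 24
m17 at 24 (size 1, align 1) → ends 25
pad 1 to align 2 for m6
m6 at 26 (size 2, align 2) → ends 28
m9 at 28 (size 8, align 2) → ends 36
m15 at 36 (size 8, align 2) → ends 44
total 44 bytes, alignment 2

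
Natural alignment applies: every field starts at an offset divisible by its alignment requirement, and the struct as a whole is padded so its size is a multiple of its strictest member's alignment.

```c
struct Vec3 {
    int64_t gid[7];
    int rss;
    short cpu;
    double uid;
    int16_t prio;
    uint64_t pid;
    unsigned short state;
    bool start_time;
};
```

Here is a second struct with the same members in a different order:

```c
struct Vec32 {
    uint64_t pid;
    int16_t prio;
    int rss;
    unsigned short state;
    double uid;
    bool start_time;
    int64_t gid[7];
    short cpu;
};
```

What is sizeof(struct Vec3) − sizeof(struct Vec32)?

@0: gid [56B, align 8] → 56
@56: rss [4B, align 4] → 60
@60: cpu [2B, align 2] → 62
+2 pad (align 8)
@64: uid [8B, align 8] → 72
@72: prio [2B, align 2] → 74
+6 pad (align 8)
@80: pid [8B, align 8] → 88
@88: state [2B, align 2] → 90
@90: start_time [1B, align 1] → 91
+5 tail pad (align 8)
size 96, align 8
— Vec32 —
@0: pid [8B, align 8] → 8
@8: prio [2B, align 2] → 10
+2 pad (align 4)
@12: rss [4B, align 4] → 16
@16: state [2B, align 2] → 18
+6 pad (align 8)
@24: uid [8B, align 8] → 32
@32: start_time [1B, align 1] → 33
+7 pad (align 8)
@40: gid [56B, align 8] → 96
@96: cpu [2B, align 2] → 98
+6 tail pad (align 8)
size 104, align 8
96 − 104 = -8

-8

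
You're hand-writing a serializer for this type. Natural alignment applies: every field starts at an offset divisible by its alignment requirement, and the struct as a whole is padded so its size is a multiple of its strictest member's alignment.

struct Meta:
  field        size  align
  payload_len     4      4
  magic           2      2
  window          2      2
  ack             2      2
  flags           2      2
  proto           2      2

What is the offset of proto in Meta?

payload_len at 0 (size 4, align 4) → ends 4
magic at 4 (size 2, align 2) → ends 6
window at 6 (size 2, align 2) → ends 8
ack at 8 (size 2, align 2) → ends 10
flags at 10 (size 2, align 2) → ends 12
proto at 12 (size 2, align 2) → ends 14

12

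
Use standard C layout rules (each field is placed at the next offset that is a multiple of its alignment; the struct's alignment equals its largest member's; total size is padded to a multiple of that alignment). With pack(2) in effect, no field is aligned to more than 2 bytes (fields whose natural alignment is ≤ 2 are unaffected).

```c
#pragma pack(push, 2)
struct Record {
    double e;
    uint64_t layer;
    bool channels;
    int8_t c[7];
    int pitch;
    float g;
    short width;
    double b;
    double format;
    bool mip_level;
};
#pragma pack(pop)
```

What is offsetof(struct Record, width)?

0..8  e  (8B, 2-aligned)
8..16  layer  (8B, 2-aligned)
16..17  channels  (1B, 1-aligned)
17..24  c  (7B, 1-aligned)
24..28  pitch  (4B, 2-aligned)
28..32  g  (4B, 2-aligned)
32..34  width  (2B, 2-aligned)

32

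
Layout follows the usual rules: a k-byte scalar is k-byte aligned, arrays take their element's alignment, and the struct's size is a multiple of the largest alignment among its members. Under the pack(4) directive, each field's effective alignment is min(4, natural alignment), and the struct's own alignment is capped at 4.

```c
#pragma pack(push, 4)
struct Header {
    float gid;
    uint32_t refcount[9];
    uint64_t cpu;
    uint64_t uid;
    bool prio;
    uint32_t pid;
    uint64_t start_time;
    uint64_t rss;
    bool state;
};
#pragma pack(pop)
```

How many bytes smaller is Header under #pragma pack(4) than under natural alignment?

natural layout:
  gid at 0 (size 4, align 4) → ends 4
  refcount at 4 (size 36, align 4) → ends 40
  cpu at 40 (size 8, align 8) → ends 48
  uid at 48 (size 8, align 8) → ends 56
  prio at 56 (size 1, align 1) → ends 57
  pad 3 to align 4 for pid
  pid at 60 (size 4, align 4) → ends 64
  start_time at 64 (size 8, align 8) → ends 72
  rss at 72 (size 8, align 8) → ends 80
  state at 80 (size 1, align 1) → ends 81
  tail pad 7 to reach multiple of 8
  total 88 bytes, alignment 8
packed(4) layout:
  gid at 0 (size 4, align 4) → ends 4
  refcount at 4 (size 36, align 4) → ends 40
  cpu at 40 (size 8, align 4) → ends 48
  uid at 48 (size 8, align 4) → ends 56
  prio at 56 (size 1, align 1) → ends 57
  pad 3 to align 4 for pid
  pid at 60 (size 4, align 4) → ends 64
  start_time at 64 (size 8, align 4) → ends 72
  rss at 72 (size 8, align 4) → ends 80
  state at 80 (size 1, align 1) → ends 81
  tail pad 3 to reach multiple of 4
  total 84 bytes, alignment 4
88 − 84 = 4

4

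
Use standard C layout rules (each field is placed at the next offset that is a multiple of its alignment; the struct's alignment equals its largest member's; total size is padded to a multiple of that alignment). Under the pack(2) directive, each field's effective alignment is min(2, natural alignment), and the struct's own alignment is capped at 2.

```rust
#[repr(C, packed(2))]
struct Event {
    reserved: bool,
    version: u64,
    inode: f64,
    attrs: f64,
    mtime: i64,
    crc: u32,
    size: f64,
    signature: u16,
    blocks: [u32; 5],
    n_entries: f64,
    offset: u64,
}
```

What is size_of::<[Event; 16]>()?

1344

0..1  reserved  (1B, 1-aligned)
1..2  -- padding (1B)
2..10  version  (8B, 2-aligned)
10..18  inode  (8B, 2-aligned)
18..26  attrs  (8B, 2-aligned)
26..34  mtime  (8B, 2-aligned)
34..38  crc  (4B, 2-aligned)
38..46  size  (8B, 2-aligned)
46..48  signature  (2B, 2-aligned)
48..68  blocks  (20B, 2-aligned)
68..76  n_entries  (8B, 2-aligned)
76..84  offset  (8B, 2-aligned)
sizeof = 84, alignof = 2
array of 16: 16 × 84 = 1344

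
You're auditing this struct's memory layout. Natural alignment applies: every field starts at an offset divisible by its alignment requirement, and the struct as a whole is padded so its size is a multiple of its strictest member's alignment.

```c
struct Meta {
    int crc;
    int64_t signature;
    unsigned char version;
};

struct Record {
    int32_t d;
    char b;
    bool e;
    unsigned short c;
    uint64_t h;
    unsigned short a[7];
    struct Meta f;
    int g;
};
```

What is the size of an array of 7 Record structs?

448

Meta: crc at 0 (size 4, align 4) → ends 4; pad 4 to align 8 for signature; signature at 8 (size 8, align 8) → ends 16; version at 16 (size 1, align 1) → ends 17; tail pad 7 to reach multiple of 8; total 24 bytes, alignment 8
d at 0 (size 4, align 4) → ends 4
b at 4 (size 1, align 1) → ends 5
e at 5 (size 1, align 1) → ends 6
c at 6 (size 2, align 2) → ends 8
h at 8 (size 8, align 8) → ends 16
a at 16 (size 14, align 2) → ends 30
pad 2 to align 8 for f
f at 32 (size 24, align 8) → ends 56
g at 56 (size 4, align 4) → ends 60
tail pad 4 to reach multiple of 8
total 64 bytes, alignment 8
array of 7: 7 × 64 = 448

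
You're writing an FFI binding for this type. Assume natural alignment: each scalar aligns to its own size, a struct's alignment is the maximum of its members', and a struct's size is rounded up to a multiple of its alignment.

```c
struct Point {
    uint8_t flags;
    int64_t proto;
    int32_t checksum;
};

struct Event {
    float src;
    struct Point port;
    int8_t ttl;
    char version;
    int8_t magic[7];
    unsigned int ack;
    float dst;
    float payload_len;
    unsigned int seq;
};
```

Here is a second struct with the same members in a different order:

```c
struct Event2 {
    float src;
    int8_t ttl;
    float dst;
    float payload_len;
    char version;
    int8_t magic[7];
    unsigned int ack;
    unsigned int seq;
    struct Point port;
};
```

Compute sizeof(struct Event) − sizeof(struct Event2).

8

Point: 0..1  flags  (1B, 1-aligned); 1..8  -- padding (7B); 8..16  proto  (8B, 8-aligned); 16..20  checksum  (4B, 4-aligned); 20..24  -- tail padding (4B); sizeof = 24, alignof = 8
0..4  src  (4B, 4-aligned)
4..8  -- padding (4B)
8..32  port  (24B, 8-aligned)
32..33  ttl  (1B, 1-aligned)
33..34  version  (1B, 1-aligned)
34..41  magic  (7B, 1-aligned)
41..44  -- padding (3B)
44..48  ack  (4B, 4-aligned)
48..52  dst  (4B, 4-aligned)
52..56  payload_len  (4B, 4-aligned)
56..60  seq  (4B, 4-aligned)
60..64  -- tail padding (4B)
sizeof = 64, alignof = 8
— Event2 —
0..4  src  (4B, 4-aligned)
4..5  ttl  (1B, 1-aligned)
5..8  -- padding (3B)
8..12  dst  (4B, 4-aligned)
12..16  payload_len  (4B, 4-aligned)
16..17  version  (1B, 1-aligned)
17..24  magic  (7B, 1-aligned)
24..28  ack  (4B, 4-aligned)
28..32  seq  (4B, 4-aligned)
32..56  port  (24B, 8-aligned)
sizeof = 56, alignof = 8
64 − 56 = 8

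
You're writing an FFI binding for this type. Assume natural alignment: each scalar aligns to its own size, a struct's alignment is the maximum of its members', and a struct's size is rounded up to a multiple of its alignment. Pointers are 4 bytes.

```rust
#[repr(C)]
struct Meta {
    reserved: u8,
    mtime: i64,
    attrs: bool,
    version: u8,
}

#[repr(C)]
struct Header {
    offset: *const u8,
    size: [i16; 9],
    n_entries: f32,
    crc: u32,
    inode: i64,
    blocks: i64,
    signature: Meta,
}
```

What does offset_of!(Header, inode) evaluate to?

32

Meta: @0: reserved [1B, align 1] → 1; +7 pad (align 8); @8: mtime [8B, align 8] → 16; @16: attrs [1B, align 1] → 17; @17: version [1B, align 1] → 18; +6 tail pad (align 8); size 24, align 8
@0: offset [4B, align 4] → 4
@4: size [18B, align 2] → 22
+2 pad (align 4)
@24: n_entries [4B, align 4] → 28
@28: crc [4B, align 4] → 32
@32: inode [8B, align 8] → 40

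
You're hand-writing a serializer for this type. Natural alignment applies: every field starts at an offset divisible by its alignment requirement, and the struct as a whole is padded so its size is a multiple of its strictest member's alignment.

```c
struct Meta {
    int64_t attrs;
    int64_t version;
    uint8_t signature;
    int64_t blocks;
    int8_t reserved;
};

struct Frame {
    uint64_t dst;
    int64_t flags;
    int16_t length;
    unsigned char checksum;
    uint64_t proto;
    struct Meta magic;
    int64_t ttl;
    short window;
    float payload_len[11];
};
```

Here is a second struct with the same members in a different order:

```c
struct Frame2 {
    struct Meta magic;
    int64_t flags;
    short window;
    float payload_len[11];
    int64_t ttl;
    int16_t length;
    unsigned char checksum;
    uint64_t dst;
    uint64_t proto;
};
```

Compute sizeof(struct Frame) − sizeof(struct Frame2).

0

Meta: attrs at 0 (size 8, align 8) → ends 8; version at 8 (size 8, align 8) → ends 16; signature at 16 (size 1, align 1) → ends 17; pad 7 to align 8 for blocks; blocks at 24 (size 8, align 8) → ends 32; reserved at 32 (size 1, align 1) → ends 33; tail pad 7 to reach multiple of 8; total 40 bytes, alignment 8
dst at 0 (size 8, align 8) → ends 8
flags at 8 (size 8, align 8) → ends 16
length at 16 (size 2, align 2) → ends 18
checksum at 18 (size 1, align 1) → ends 19
pad 5 to align 8 for proto
proto at 24 (size 8, align 8) → ends 32
magic at 32 (size 40, align 8) → ends 72
ttl at 72 (size 8, align 8) → ends 80
window at 80 (size 2, align 2) → ends 82
pad 2 to align 4 for payload_len
payload_len at 84 (size 44, align 4) → ends 128
total 128 bytes, alignment 8
— Frame2 —
magic at 0 (size 40, align 8) → ends 40
flags at 40 (size 8, align 8) → ends 48
window at 48 (size 2, align 2) → ends 50
pad 2 to align 4 for payload_len
payload_len at 52 (size 44, align 4) → ends 96
ttl at 96 (size 8, align 8) → ends 104
length at 104 (size 2, align 2) → ends 106
checksum at 106 (size 1, align 1) → ends 107
pad 5 to align 8 for dst
dst at 112 (size 8, align 8) → ends 120
proto at 120 (size 8, align 8) → ends 128
total 128 bytes, alignment 8
128 − 128 = 0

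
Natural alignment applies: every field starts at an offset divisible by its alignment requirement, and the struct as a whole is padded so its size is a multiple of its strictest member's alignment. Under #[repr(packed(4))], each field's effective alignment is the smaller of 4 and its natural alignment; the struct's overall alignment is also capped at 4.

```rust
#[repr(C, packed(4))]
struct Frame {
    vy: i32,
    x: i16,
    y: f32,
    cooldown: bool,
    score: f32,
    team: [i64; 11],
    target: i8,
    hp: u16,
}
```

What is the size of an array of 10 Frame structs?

0..4  vy  (4B, 4-aligned)
4..6  x  (2B, 2-aligned)
6..8  -- padding (2B)
8..12  y  (4B, 4-aligned)
12..13  cooldown  (1B, 1-aligned)
13..16  -- padding (3B)
16..20  score  (4B, 4-aligned)
20..108  team  (88B, 4-aligned)
108..109  target  (1B, 1-aligned)
109..110  -- padding (1B)
110..112  hp  (2B, 2-aligned)
sizeof = 112, alignof = 4
array of 10: 10 × 112 = 1120

1120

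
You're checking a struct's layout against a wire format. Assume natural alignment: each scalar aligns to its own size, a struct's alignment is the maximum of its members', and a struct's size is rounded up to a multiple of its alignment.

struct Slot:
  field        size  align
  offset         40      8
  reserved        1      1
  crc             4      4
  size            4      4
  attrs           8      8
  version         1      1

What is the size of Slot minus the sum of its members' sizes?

@0: offset [40B, align 8] → 40
@40: reserved [1B, align 1] → 41
+3 pad (align 4)
@44: crc [4B, align 4] → 48
@48: size [4B, align 4] → 52
+4 pad (align 8)
@56: attrs [8B, align 8] → 64
@64: version [1B, align 1] → 65
+7 tail pad (align 8)
size 72, align 8
data bytes 58, size 72 → padding 14

14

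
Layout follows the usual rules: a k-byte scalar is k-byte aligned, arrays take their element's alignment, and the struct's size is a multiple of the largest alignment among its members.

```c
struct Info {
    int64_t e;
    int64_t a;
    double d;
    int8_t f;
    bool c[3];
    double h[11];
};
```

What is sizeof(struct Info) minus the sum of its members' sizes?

0..8  e  (8B, 8-aligned)
8..16  a  (8B, 8-aligned)
16..24  d  (8B, 8-aligned)
24..25  f  (1B, 1-aligned)
25..28  c  (3B, 1-aligned)
28..32  -- padding (4B)
32..120  h  (88B, 8-aligned)
sizeof = 120, alignof = 8
data bytes 116, size 120 → padding 4

4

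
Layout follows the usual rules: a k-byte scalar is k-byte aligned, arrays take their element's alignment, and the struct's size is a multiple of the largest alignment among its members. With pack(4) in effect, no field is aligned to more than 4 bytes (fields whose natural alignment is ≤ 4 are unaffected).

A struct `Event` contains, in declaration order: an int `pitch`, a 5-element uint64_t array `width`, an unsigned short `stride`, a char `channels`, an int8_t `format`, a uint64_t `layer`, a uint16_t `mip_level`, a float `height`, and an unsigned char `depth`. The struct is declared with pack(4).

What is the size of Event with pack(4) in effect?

@0: pitch [4B, align 4] → 4
@4: width [40B, align 4] → 44
@44: stride [2B, align 2] → 46
@46: channels [1B, align 1] → 47
@47: format [1B, align 1] → 48
@48: layer [8B, align 4] → 56
@56: mip_level [2B, align 2] → 58
+2 pad (align 4)
@60: height [4B, align 4] → 64
@64: depth [1B, align 1] → 65
+3 tail pad (align 4)
size 68, align 4

68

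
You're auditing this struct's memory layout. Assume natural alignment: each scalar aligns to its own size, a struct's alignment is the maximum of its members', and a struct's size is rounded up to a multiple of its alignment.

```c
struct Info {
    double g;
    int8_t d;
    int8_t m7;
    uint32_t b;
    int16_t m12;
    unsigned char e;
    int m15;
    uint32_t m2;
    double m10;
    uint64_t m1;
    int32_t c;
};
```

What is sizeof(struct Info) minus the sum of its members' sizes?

11

@0: g [8B, align 8] → 8
@8: d [1B, align 1] → 9
@9: m7 [1B, align 1] → 10
+2 pad (align 4)
@12: b [4B, align 4] → 16
@16: m12 [2B, align 2] → 18
@18: e [1B, align 1] → 19
+1 pad (align 4)
@20: m15 [4B, align 4] → 24
@24: m2 [4B, align 4] → 28
+4 pad (align 8)
@32: m10 [8B, align 8] → 40
@40: m1 [8B, align 8] → 48
@48: c [4B, align 4] → 52
+4 tail pad (align 8)
size 56, align 8
data bytes 45, size 56 → padding 11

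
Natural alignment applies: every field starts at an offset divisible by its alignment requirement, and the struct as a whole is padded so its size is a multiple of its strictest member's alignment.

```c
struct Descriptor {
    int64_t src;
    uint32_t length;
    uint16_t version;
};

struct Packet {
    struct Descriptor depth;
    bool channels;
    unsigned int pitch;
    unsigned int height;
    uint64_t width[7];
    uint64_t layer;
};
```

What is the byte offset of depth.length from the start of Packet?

Descriptor: src at 0 (size 8, align 8) → ends 8; length at 8 (size 4, align 4) → ends 12; version at 12 (size 2, align 2) → ends 14; tail pad 2 to reach multiple of 8; total 16 bytes, alignment 8
depth at 0 (size 16, align 8) → ends 16
within Descriptor: length at 8
0 + 8 = 8

8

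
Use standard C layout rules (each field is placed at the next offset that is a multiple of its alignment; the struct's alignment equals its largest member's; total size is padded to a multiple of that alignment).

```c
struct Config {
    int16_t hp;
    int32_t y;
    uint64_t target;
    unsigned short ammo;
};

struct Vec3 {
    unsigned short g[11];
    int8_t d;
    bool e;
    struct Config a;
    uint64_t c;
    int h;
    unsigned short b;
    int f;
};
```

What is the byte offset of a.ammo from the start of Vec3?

Config: hp at 0 (size 2, align 2) → ends 2; pad 2 to align 4 for y; y at 4 (size 4, align 4) → ends 8; target at 8 (size 8, align 8) → ends 16; ammo at 16 (size 2, align 2) → ends 18; tail pad 6 to reach multiple of 8; total 24 bytes, alignment 8
g at 0 (size 22, align 2) → ends 22
d at 22 (size 1, align 1) → ends 23
e at 23 (size 1, align 1) → ends 24
a at 24 (size 24, align 8) → ends 48
within Config: ammo at 16
24 + 16 = 40

40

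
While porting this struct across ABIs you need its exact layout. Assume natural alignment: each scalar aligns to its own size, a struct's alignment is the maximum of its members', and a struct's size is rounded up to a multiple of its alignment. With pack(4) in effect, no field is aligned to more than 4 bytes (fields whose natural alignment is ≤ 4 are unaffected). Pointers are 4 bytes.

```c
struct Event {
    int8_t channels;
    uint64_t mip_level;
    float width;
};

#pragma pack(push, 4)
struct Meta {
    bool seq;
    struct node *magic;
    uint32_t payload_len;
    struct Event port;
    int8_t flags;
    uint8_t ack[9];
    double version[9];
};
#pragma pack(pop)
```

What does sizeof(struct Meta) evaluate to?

120 bytes

Event: 0..1  channels  (1B, 1-aligned); 1..8  -- padding (7B); 8..16  mip_level  (8B, 8-aligned); 16..20  width  (4B, 4-aligned); 20..24  -- tail padding (4B); sizeof = 24, alignof = 8
0..1  seq  (1B, 1-aligned)
1..4  -- padding (3B)
4..8  magic  (4B, 4-aligned)
8..12  payload_len  (4B, 4-aligned)
12..36  port  (24B, 4-aligned)
36..37  flags  (1B, 1-aligned)
37..46  ack  (9B, 1-aligned)
46..48  -- padding (2B)
48..120  version  (72B, 4-aligned)
sizeof = 120, alignof = 4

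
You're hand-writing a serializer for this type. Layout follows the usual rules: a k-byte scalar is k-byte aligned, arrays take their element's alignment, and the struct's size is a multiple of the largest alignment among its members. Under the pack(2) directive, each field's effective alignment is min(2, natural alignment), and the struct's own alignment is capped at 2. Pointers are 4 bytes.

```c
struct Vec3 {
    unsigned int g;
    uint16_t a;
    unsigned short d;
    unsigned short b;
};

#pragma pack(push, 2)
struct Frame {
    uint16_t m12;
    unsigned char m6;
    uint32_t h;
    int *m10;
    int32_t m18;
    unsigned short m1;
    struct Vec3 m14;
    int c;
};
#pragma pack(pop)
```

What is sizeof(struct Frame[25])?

850

Vec3: 0..4  g  (4B, 4-aligned); 4..6  a  (2B, 2-aligned); 6..8  d  (2B, 2-aligned); 8..10  b  (2B, 2-aligned); 10..12  -- tail padding (2B); sizeof = 12, alignof = 4
0..2  m12  (2B, 2-aligned)
2..3  m6  (1B, 1-aligned)
3..4  -- padding (1B)
4..8  h  (4B, 2-aligned)
8..12  m10  (4B, 2-aligned)
12..16  m18  (4B, 2-aligned)
16..18  m1  (2B, 2-aligned)
18..30  m14  (12B, 2-aligned)
30..34  c  (4B, 2-aligned)
sizeof = 34, alignof = 2
array of 25: 25 × 34 = 850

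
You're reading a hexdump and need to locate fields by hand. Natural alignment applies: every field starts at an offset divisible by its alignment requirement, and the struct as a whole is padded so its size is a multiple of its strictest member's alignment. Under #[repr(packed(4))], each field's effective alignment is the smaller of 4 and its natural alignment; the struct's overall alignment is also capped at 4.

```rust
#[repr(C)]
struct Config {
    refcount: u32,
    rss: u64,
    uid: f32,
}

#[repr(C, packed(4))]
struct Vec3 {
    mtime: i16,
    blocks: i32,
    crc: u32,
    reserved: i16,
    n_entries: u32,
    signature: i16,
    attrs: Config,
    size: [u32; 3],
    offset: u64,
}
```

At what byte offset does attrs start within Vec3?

Config: @0: refcount [4B, align 4] → 4; +4 pad (align 8); @8: rss [8B, align 8] → 16; @16: uid [4B, align 4] → 20; +4 tail pad (align 8); size 24, align 8
@0: mtime [2B, align 2] → 2
+2 pad (align 4)
@4: blocks [4B, align 4] → 8
@8: crc [4B, align 4] → 12
@12: reserved [2B, align 2] → 14
+2 pad (align 4)
@16: n_entries [4B, align 4] → 20
@20: signature [2B, align 2] → 22
+2 pad (align 4)
@24: attrs [24B, align 4] → 48

24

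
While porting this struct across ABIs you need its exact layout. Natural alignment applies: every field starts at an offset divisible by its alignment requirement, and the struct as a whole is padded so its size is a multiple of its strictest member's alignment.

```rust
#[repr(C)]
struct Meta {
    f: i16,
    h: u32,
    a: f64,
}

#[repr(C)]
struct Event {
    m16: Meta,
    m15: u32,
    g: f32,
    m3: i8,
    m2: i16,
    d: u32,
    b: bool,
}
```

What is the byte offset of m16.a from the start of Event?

Meta: @0: f [2B, align 2] → 2; +2 pad (align 4); @4: h [4B, align 4] → 8; @8: a [8B, align 8] → 16; size 16, align 8
@0: m16 [16B, align 8] → 16
within Meta: a at 8
0 + 8 = 8

8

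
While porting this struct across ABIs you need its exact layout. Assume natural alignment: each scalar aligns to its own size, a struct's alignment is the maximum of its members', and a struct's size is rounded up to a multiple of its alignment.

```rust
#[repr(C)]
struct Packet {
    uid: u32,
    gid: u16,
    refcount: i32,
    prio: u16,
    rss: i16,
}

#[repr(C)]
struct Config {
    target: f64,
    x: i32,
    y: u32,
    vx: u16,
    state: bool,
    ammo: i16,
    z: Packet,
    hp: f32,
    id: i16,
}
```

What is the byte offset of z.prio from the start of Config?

36

Packet: uid at 0 (size 4, align 4) → ends 4; gid at 4 (size 2, align 2) → ends 6; pad 2 to align 4 for refcount; refcount at 8 (size 4, align 4) → ends 12; prio at 12 (size 2, align 2) → ends 14; rss at 14 (size 2, align 2) → ends 16; total 16 bytes, alignment 4
target at 0 (size 8, align 8) → ends 8
x at 8 (size 4, align 4) → ends 12
y at 12 (size 4, align 4) → ends 16
vx at 16 (size 2, align 2) → ends 18
state at 18 (size 1, align 1) → ends 19
pad 1 to align 2 for ammo
ammo at 20 (size 2, align 2) → ends 22
pad 2 to align 4 for z
z at 24 (size 16, align 4) → ends 40
within Packet: prio at 12
24 + 12 = 36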